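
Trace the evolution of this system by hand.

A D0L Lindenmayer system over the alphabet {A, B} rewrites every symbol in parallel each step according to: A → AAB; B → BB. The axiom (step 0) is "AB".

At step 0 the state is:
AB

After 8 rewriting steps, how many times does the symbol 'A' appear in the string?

256

t=0: AB
t=1: AABBB
t=2: AABAABBBBBBB
t=3: AABAABBBAABAABBBBBBBBBBBBBBB
t=4: AABAABBBAABAABBBBBBBAABAABBBAABAABBBBBBBBBBBBBBBBBBBBBBBBBBBBBBB
t=5: AABAABBBAABAABBBBBBBAABAABBBAABAABBBBBBBBBBBBBBBAABAABBBAA…BBBBBBBBBBBBBBBBBBBBBBBBBBBBBBBBBBBBBBBBBBBBBBBBBBBBBBBBBB  (len 144)
t=6: AABAABBBAABAABBBBBBBAABAABBBAABAABBBBBBBBBBBBBBBAABAABBBAA…BBBBBBBBBBBBBBBBBBBBBBBBBBBBBBBBBBBBBBBBBBBBBBBBBBBBBBBBBB  (len 320)
t=7: AABAABBBAABAABBBBBBBAABAABBBAABAABBBBBBBBBBBBBBBAABAABBBAA…BBBBBBBBBBBBBBBBBBBBBBBBBBBBBBBBBBBBBBBBBBBBBBBBBBBBBBBBBB  (len 704)
t=8: AABAABBBAABAABBBBBBBAABAABBBAABAABBBBBBBBBBBBBBBAABAABBBAA…BBBBBBBBBBBBBBBBBBBBBBBBBBBBBBBBBBBBBBBBBBBBBBBBBBBBBBBBBB  (len 1536)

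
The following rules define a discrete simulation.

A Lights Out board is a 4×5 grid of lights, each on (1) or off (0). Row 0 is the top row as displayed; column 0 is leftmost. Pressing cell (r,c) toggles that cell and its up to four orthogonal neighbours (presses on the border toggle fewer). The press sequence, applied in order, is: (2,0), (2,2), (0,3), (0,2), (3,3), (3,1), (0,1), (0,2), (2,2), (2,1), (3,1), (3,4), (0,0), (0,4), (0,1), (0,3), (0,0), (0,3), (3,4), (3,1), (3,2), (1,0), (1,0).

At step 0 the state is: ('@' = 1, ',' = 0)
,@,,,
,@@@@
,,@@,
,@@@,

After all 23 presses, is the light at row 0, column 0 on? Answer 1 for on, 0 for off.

0

t=0: ,@,,,
,@@@@
,,@@,
,@@@,
t=1: ,@,,,
@@@@@
@@@@,
@@@@,
t=2: ,@,,,
@@,@@
@,,,,
@@,@,
t=3: ,@@@@
@@,,@
@,,,,
@@,@,
t=4: ,,,,@
@@@,@
@,,,,
@@,@,
t=5: ,,,,@
@@@,@
@,,@,
@@@,@
t=6: ,,,,@
@@@,@
@@,@,
,,,,@
t=7: @@@,@
@,@,@
@@,@,
,,,,@
t=8: @,,@@
@,,,@
@@,@,
,,,,@
t=9: @,,@@
@,@,@
@,@,,
,,@,@
t=10: @,,@@
@@@,@
,@,,,
,@@,@
t=11: @,,@@
@@@,@
,,,,,
@,,,@
t=12: @,,@@
@@@,@
,,,,@
@,,@,
t=13: ,@,@@
,@@,@
,,,,@
@,,@,
t=14: ,@,,,
,@@,,
,,,,@
@,,@,
t=15: @,@,,
,,@,,
,,,,@
@,,@,
t=16: @,,@@
,,@@,
,,,,@
@,,@,
t=17: ,@,@@
@,@@,
,,,,@
@,,@,
t=18: ,@@,,
@,@,,
,,,,@
@,,@,
t=19: ,@@,,
@,@,,
,,,,,
@,,,@
t=20: ,@@,,
@,@,,
,@,,,
,@@,@
t=21: ,@@,,
@,@,,
,@@,,
,,,@@
t=22: @@@,,
,@@,,
@@@,,
,,,@@
t=23: ,@@,,
@,@,,
,@@,,
,,,@@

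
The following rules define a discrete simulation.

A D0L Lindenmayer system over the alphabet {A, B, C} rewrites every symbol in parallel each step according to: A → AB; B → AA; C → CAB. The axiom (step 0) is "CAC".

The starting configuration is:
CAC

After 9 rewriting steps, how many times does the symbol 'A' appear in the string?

step 0: CAC
step 1: CABABCAB
step 2: CABABAAABAACABABAA
step 3: CABABAAABAAABABABAAABABCABABAAABAAABAB
step 4: CABABAAABAAABABABAAABABABAAABAAABAAABABABAAABAACABABAAABAAABABABAAABABABAAABAA
step 5: CABABAAABAAABABABAAABABABAAABAAABAAABABABAAABAAABAAABABABA…AAABAAABABABAAABABABAAABAAABAAABABABAAABAAABAAABABABAAABAB  (len 158)
step 6: CABABAAABAAABABABAAABABABAAABAAABAAABABABAAABAAABAAABABABA…ABABAAABAAABAAABABABAAABABABAAABABABAAABAAABAAABABABAAABAA  (len 318)
step 7: CABABAAABAAABABABAAABABABAAABAAABAAABABABAAABAAABAAABABABA…ABABAAABAAABAAABABABAAABABABAAABABABAAABAAABAAABABABAAABAB  (len 638)
step 8: CABABAAABAAABABABAAABABABAAABAAABAAABABABAAABAAABAAABABABA…ABABAAABAAABAAABABABAAABABABAAABABABAAABAAABAAABABABAAABAA  (len 1278)
step 9: CABABAAABAAABABABAAABABABAAABAAABAAABABABAAABAAABAAABABABA…ABABAAABAAABAAABABABAAABABABAAABABABAAABAAABAAABABABAAABAB  (len 2558)

1703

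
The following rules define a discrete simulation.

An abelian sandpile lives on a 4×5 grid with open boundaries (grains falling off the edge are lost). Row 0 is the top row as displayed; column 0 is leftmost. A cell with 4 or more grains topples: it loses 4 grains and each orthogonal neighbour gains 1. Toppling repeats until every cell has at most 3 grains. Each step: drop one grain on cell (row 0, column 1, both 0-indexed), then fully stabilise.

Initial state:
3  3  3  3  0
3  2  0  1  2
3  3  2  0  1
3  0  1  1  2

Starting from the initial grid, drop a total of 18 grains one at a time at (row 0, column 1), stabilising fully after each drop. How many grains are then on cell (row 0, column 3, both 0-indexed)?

0) 3  3  3  3  0
3  2  0  1  2
3  3  2  0  1
3  0  1  1  2
1) 1  3  1  0  1
2  1  2  2  2
2  1  3  0  1
0  2  1  1  2
2) 2  0  2  0  1
2  2  2  2  2
2  1  3  0  1
0  2  1  1  2
3) 2  1  2  0  1
2  2  2  2  2
2  1  3  0  1
0  2  1  1  2
4) 2  2  2  0  1
2  2  2  2  2
2  1  3  0  1
0  2  1  1  2
5) 2  3  2  0  1
2  2  2  2  2
2  1  3  0  1
0  2  1  1  2
6) 3  0  3  0  1
2  3  2  2  2
2  1  3  0  1
0  2  1  1  2
7) 3  1  3  0  1
2  3  2  2  2
2  1  3  0  1
0  2  1  1  2
8) 3  2  3  0  1
2  3  2  2  2
2  1  3  0  1
0  2  1  1  2
9) 3  3  3  0  1
2  3  2  2  2
2  1  3  0  1
0  2  1  1  2
10) 1  3  1  1  1
0  2  1  3  2
3  3  0  1  1
0  2  2  1  2
11) 2  0  2  1  1
0  3  1  3  2
3  3  0  1  1
0  2  2  1  2
12) 2  1  2  1  1
0  3  1  3  2
3  3  0  1  1
0  2  2  1  2
13) 2  2  2  1  1
0  3  1  3  2
3  3  0  1  1
0  2  2  1  2
14) 2  3  2  1  1
0  3  1  3  2
3  3  0  1  1
0  2  2  1  2
15) 3  1  3  1  1
2  1  2  3  2
0  1  1  1  1
1  3  2  1  2
16) 3  2  3  1  1
2  1  2  3  2
0  1  1  1  1
1  3  2  1  2
17) 3  3  3  1  1
2  1  2  3  2
0  1  1  1  1
1  3  2  1  2
18) 0  2  0  2  1
3  2  3  3  2
0  1  1  1  1
1  3  2  1  2

2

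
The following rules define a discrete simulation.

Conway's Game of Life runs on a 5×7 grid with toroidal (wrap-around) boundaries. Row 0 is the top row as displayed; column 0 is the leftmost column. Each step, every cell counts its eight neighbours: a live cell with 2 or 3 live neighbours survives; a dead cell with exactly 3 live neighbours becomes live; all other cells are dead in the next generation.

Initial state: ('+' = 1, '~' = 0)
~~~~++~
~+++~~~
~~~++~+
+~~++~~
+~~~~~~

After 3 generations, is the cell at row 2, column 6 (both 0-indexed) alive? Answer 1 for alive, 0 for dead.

1

0) ~~~~++~
~+++~~~
~~~++~+
+~~++~~
+~~~~~~
1) ~++++~~
~~+~~~~
++~~~+~
+~~++++
~~~+~++
2) ~+~~++~
+~~~+~~
++++~+~
~+++~~~
~+~~~~~
3) ++~~++~
+~~~~~~
+~~~~~+
~~~++~~
++~++~~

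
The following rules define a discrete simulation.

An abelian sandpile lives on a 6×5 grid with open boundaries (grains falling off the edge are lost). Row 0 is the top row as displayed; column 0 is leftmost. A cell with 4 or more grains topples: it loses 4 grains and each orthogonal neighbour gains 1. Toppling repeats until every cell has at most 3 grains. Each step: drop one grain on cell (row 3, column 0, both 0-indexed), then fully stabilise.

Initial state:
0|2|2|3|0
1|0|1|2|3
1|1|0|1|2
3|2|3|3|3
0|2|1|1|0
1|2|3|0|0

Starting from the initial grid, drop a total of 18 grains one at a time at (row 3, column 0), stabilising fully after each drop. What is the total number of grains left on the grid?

gen 0: 0|2|2|3|0
1|0|1|2|3
1|1|0|1|2
3|2|3|3|3
0|2|1|1|0
1|2|3|0|0
gen 1: 0|2|2|3|0
1|0|1|2|3
2|1|0|1|2
0|3|3|3|3
1|2|1|1|0
1|2|3|0|0
gen 2: 0|2|2|3|0
1|0|1|2|3
2|1|0|1|2
1|3|3|3|3
1|2|1|1|0
1|2|3|0|0
gen 3: 0|2|2|3|0
1|0|1|2|3
2|1|0|1|2
2|3|3|3|3
1|2|1|1|0
1|2|3|0|0
gen 4: 0|2|2|3|0
1|0|1|2|3
2|1|0|1|2
3|3|3|3|3
1|2|1|1|0
1|2|3|0|0
gen 5: 0|2|2|3|0
1|0|1|2|3
3|2|1|2|3
1|1|1|1|0
2|3|2|2|1
1|2|3|0|0
gen 6: 0|2|2|3|0
1|0|1|2|3
3|2|1|2|3
2|1|1|1|0
2|3|2|2|1
1|2|3|0|0
gen 7: 0|2|2|3|0
1|0|1|2|3
3|2|1|2|3
3|1|1|1|0
2|3|2|2|1
1|2|3|0|0
gen 8: 0|2|2|3|0
2|0|1|2|3
0|3|1|2|3
1|2|1|1|0
3|3|2|2|1
1|2|3|0|0
gen 9: 0|2|2|3|0
2|0|1|2|3
0|3|1|2|3
2|2|1|1|0
3|3|2|2|1
1|2|3|0|0
gen 10: 0|2|2|3|0
2|0|1|2|3
0|3|1|2|3
3|2|1|1|0
3|3|2|2|1
1|2|3|0|0
gen 11: 0|2|2|3|0
2|1|1|2|3
2|0|2|2|3
2|1|2|1|0
1|1|3|2|1
2|3|3|0|0
gen 12: 0|2|2|3|0
2|1|1|2|3
2|0|2|2|3
3|1|2|1|0
1|1|3|2|1
2|3|3|0|0
gen 13: 0|2|2|3|0
2|1|1|2|3
3|0|2|2|3
0|2|2|1|0
2|1|3|2|1
2|3|3|0|0
gen 14: 0|2|2|3|0
2|1|1|2|3
3|0|2|2|3
1|2|2|1|0
2|1|3|2|1
2|3|3|0|0
gen 15: 0|2|2|3|0
2|1|1|2|3
3|0|2|2|3
2|2|2|1|0
2|1|3|2|1
2|3|3|0|0
gen 16: 0|2|2|3|0
2|1|1|2|3
3|0|2|2|3
3|2|2|1|0
2|1|3|2|1
2|3|3|0|0
gen 17: 0|2|2|3|0
3|1|1|2|3
0|1|2|2|3
1|3|2|1|0
3|1|3|2|1
2|3|3|0|0
gen 18: 0|2|2|3|0
3|1|1|2|3
0|1|2|2|3
2|3|2|1|0
3|1|3|2|1
2|3|3|0|0

51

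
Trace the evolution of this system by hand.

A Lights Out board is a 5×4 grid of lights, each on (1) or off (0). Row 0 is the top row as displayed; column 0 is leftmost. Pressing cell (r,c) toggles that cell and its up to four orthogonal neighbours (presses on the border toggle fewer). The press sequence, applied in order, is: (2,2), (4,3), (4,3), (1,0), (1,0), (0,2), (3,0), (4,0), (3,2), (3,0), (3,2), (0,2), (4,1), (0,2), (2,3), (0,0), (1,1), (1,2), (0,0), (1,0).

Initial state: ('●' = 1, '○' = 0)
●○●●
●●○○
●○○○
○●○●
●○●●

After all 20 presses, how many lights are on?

7

step 0: ●○●●
●●○○
●○○○
○●○●
●○●●
step 1: ●○●●
●●●○
●●●●
○●●●
●○●●
step 2: ●○●●
●●●○
●●●●
○●●○
●○○○
step 3: ●○●●
●●●○
●●●●
○●●●
●○●●
step 4: ○○●●
○○●○
○●●●
○●●●
●○●●
step 5: ●○●●
●●●○
●●●●
○●●●
●○●●
step 6: ●●○○
●●○○
●●●●
○●●●
●○●●
step 7: ●●○○
●●○○
○●●●
●○●●
○○●●
step 8: ●●○○
●●○○
○●●●
○○●●
●●●●
step 9: ●●○○
●●○○
○●○●
○●○○
●●○●
step 10: ●●○○
●●○○
●●○●
●○○○
○●○●
step 11: ●●○○
●●○○
●●●●
●●●●
○●●●
step 12: ●○●●
●●●○
●●●●
●●●●
○●●●
step 13: ●○●●
●●●○
●●●●
●○●●
●○○●
step 14: ●●○○
●●○○
●●●●
●○●●
●○○●
step 15: ●●○○
●●○●
●●○○
●○●○
●○○●
step 16: ○○○○
○●○●
●●○○
●○●○
●○○●
step 17: ○●○○
●○●●
●○○○
●○●○
●○○●
step 18: ○●●○
●●○○
●○●○
●○●○
●○○●
step 19: ●○●○
○●○○
●○●○
●○●○
●○○●
step 20: ○○●○
●○○○
○○●○
●○●○
●○○●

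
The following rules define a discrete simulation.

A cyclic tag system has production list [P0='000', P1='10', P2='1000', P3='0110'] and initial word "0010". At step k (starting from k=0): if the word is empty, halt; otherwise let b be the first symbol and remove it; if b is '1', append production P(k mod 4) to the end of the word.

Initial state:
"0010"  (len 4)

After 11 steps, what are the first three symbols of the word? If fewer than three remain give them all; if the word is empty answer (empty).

(empty)

[0] "0010"  (len 4)
[1] "010"  (len 3)
[2] "10"  (len 2)
[3] "01000"  (len 5)
[4] "1000"  (len 4)
[5] "000000"  (len 6)
[6] "00000"  (len 5)
[7] "0000"  (len 4)
[8] "000"  (len 3)
[9] "00"  (len 2)
[10] "0"  (len 1)
[11] (halted — word empty)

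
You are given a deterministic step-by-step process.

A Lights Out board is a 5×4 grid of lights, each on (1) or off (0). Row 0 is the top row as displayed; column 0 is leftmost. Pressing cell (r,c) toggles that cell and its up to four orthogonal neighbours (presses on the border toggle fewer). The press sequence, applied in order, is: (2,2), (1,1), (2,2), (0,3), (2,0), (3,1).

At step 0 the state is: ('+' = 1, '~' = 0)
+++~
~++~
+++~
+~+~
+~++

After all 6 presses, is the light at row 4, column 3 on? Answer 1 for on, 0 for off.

gen 0: +++~
~++~
+++~
+~+~
+~++
gen 1: +++~
~+~~
+~~+
+~~~
+~++
gen 2: +~+~
+~+~
++~+
+~~~
+~++
gen 3: +~+~
+~~~
+~+~
+~+~
+~++
gen 4: +~~+
+~~+
+~+~
+~+~
+~++
gen 5: +~~+
~~~+
~++~
~~+~
+~++
gen 6: +~~+
~~~+
~~+~
++~~
++++

1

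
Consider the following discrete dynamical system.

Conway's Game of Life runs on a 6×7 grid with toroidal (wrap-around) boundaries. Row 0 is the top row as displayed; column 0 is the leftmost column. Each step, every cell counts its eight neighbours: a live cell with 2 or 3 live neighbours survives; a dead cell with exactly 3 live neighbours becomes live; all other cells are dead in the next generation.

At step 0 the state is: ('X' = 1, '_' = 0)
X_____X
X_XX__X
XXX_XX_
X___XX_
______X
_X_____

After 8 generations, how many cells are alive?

4

t=0: X_____X
X_XX__X
XXX_XX_
X___XX_
______X
_X_____
t=1: __X___X
__XXX__
__X____
X__XX__
X____XX
______X
t=2: __X__X_
_XX____
_XX____
XX_XXX_
X___XX_
_______
t=3: _XX____
___X___
____X__
X__X_X_
XX_X_X_
____XXX
t=4: __XXXX_
__XX___
___XX__
XXXX_X_
XXXX___
___XXXX
t=5: ______X
_____X_
_______
X_____X
_______
X_____X
t=6: X____XX
_______
______X
_______
_______
X_____X
t=7: X____X_
X____X_
_______
_______
_______
X____X_
t=8: XX__XX_
_______
_______
_______
_______
_______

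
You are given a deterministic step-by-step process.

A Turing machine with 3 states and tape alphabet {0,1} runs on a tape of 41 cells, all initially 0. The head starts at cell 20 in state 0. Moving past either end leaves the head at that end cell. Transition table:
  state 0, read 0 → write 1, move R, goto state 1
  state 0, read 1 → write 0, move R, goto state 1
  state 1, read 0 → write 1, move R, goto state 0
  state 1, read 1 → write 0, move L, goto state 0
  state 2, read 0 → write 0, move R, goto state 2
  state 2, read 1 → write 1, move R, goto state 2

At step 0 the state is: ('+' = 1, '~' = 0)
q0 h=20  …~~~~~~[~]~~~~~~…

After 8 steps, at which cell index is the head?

28

k=0  q0 h=20  …~~~~~~[~]~~~~~~…
k=1  q1 h=21  …~~~~~+[~]~~~~~~…
k=2  q0 h=22  …~~~~++[~]~~~~~~…
k=3  q1 h=23  …~~~+++[~]~~~~~~…
k=4  q0 h=24  …~~++++[~]~~~~~~…
k=5  q1 h=25  …~+++++[~]~~~~~~…
k=6  q0 h=26  …++++++[~]~~~~~~…
k=7  q1 h=27  …++++++[~]~~~~~~…
k=8  q0 h=28  …++++++[~]~~~~~~…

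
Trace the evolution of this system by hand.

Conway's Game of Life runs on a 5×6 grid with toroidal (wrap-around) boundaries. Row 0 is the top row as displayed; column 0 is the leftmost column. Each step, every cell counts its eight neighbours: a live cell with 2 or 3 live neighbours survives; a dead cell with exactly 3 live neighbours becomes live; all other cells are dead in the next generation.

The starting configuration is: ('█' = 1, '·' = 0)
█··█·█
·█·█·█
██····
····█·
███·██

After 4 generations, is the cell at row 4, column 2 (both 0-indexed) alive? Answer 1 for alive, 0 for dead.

k=0  █··█·█
·█·█·█
██····
····█·
███·██
k=1  ···█··
·█···█
███·██
··███·
·██···
k=2  ██····
·█·█·█
······
····█·
·█··█·
k=3  ·█··██
·██···
····█·
······
██···█
k=4  ····██
██████
······
█····█
·█··██

0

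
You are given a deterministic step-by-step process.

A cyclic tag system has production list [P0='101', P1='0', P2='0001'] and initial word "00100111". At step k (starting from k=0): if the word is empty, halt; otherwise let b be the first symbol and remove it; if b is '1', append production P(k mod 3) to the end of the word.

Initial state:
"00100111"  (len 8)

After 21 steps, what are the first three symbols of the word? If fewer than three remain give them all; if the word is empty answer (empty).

t=0: "00100111"  (len 8)
t=1: "0100111"  (len 7)
t=2: "100111"  (len 6)
t=3: "001110001"  (len 9)
t=4: "01110001"  (len 8)
t=5: "1110001"  (len 7)
t=6: "1100010001"  (len 10)
t=7: "100010001101"  (len 12)
t=8: "000100011010"  (len 12)
t=9: "00100011010"  (len 11)
t=10: "0100011010"  (len 10)
t=11: "100011010"  (len 9)
t=12: "000110100001"  (len 12)
t=13: "00110100001"  (len 11)
t=14: "0110100001"  (len 10)
t=15: "110100001"  (len 9)
t=16: "10100001101"  (len 11)
t=17: "01000011010"  (len 11)
t=18: "1000011010"  (len 10)
t=19: "000011010101"  (len 12)
t=20: "00011010101"  (len 11)
t=21: "0011010101"  (len 10)

001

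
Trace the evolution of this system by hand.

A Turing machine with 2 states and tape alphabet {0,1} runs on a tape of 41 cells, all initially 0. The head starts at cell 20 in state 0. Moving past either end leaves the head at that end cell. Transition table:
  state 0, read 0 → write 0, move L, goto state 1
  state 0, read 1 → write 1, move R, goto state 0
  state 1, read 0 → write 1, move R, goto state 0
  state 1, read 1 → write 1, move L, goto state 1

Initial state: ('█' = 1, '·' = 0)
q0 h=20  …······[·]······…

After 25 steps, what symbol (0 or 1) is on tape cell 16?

1

gen 0: q0 h=20  …······[·]······…
gen 1: q1 h=19  …······[·]······…
gen 2: q0 h=20  …·····█[·]······…
gen 3: q1 h=19  …······[█]······…
gen 4: q1 h=18  …······[·]█·····…
gen 5: q0 h=19  …·····█[█]······…
gen 6: q0 h=20  …····██[·]······…
gen 7: q1 h=19  …·····█[█]······…
gen 8: q1 h=18  …······[█]█·····…
gen 9: q1 h=17  …······[·]██····…
gen 10: q0 h=18  …·····█[█]█·····…
gen 11: q0 h=19  …····██[█]······…
gen 12: q0 h=20  …···███[·]······…
gen 13: q1 h=19  …····██[█]······…
gen 14: q1 h=18  …·····█[█]█·····…
gen 15: q1 h=17  …······[█]██····…
gen 16: q1 h=16  …······[·]███···…
gen 17: q0 h=17  …·····█[█]██····…
gen 18: q0 h=18  …····██[█]█·····…
gen 19: q0 h=19  …···███[█]······…
gen 20: q0 h=20  …··████[·]······…
gen 21: q1 h=19  …···███[█]······…
gen 22: q1 h=18  …····██[█]█·····…
gen 23: q1 h=17  …·····█[█]██····…
gen 24: q1 h=16  …······[█]███···…
gen 25: q1 h=15  …······[·]████··…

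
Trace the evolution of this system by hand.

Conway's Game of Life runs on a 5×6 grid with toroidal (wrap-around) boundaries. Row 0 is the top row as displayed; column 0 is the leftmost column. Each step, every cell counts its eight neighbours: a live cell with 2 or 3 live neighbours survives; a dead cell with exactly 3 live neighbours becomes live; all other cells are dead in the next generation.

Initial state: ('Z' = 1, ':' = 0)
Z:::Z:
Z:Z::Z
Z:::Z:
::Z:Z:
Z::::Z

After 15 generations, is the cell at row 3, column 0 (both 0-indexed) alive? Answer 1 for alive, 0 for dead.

0

gen 0: Z:::Z:
Z:Z::Z
Z:::Z:
::Z:Z:
Z::::Z
gen 1: ::::Z:
Z::ZZ:
Z:::Z:
ZZ:ZZ:
ZZ:ZZ:
gen 2: ZZZ:::
:::ZZ:
Z:Z:::
::::::
ZZ::::
gen 3: Z:ZZ:Z
Z::Z:Z
:::Z::
Z:::::
Z:Z:::
gen 4: ::ZZ::
ZZ:Z:Z
Z:::ZZ
:Z::::
Z:ZZ::
gen 5: :::::Z
:Z:Z::
::Z:Z:
:ZZZZ:
:::Z::
gen 6: ::Z:Z:
::ZZZ:
::::Z:
:Z::Z:
:::Z::
gen 7: ::Z:Z:
::Z:ZZ
::Z:ZZ
:::ZZ:
::ZZZ:
gen 8: :ZZ:::
:ZZ:::
::Z:::
::::::
::Z::Z
gen 9: Z::Z::
:::Z::
:ZZ:::
::::::
:ZZ:::
gen 10: :Z:Z::
:Z:Z::
::Z:::
::::::
:ZZ:::
gen 11: ZZ:Z::
:Z:Z::
::Z:::
:ZZ:::
:ZZ:::
gen 12: Z::Z::
ZZ:Z::
:::Z::
:::Z::
:::Z::
gen 13: ZZ:ZZ:
ZZ:ZZ:
:::ZZ:
::ZZZ:
::ZZZ:
gen 14: Z:::::
ZZ::::
:Z::::
:::::Z
::::::
gen 15: ZZ::::
ZZ::::
:Z::::
::::::
::::::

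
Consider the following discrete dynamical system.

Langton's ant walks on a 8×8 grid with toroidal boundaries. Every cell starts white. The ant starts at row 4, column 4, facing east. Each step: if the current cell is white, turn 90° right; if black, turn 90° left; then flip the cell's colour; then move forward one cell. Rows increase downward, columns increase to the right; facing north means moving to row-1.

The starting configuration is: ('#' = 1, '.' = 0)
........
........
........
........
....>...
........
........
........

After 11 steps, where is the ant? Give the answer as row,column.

2,3

gen 0: ........
........
........
........
....>...
........
........
........
gen 1: ........
........
........
........
....#...
....v...
........
........
gen 2: ........
........
........
........
....#...
...<#...
........
........
gen 3: ........
........
........
........
...^#...
...##...
........
........
gen 4: ........
........
........
........
...#>...
...##...
........
........
gen 5: ........
........
........
....^...
...#....
...##...
........
........
gen 6: ........
........
........
....#>..
...#....
...##...
........
........
gen 7: ........
........
........
....##..
...#.v..
...##...
........
........
gen 8: ........
........
........
....##..
...#<#..
...##...
........
........
gen 9: ........
........
........
....^#..
...###..
...##...
........
........
gen 10: ........
........
........
...<.#..
...###..
...##...
........
........
gen 11: ........
........
...^....
...#.#..
...###..
...##...
........
........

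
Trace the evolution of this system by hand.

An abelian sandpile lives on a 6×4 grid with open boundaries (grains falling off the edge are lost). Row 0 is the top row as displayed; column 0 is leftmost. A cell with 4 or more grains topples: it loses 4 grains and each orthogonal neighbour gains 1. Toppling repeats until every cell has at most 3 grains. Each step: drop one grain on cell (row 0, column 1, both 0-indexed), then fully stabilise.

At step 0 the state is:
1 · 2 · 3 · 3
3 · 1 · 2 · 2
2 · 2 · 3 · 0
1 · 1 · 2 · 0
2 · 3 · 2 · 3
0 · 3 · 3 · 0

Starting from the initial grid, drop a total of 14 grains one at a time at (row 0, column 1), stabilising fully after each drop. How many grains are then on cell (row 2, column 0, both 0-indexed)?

gen 0: 1 · 2 · 3 · 3
3 · 1 · 2 · 2
2 · 2 · 3 · 0
1 · 1 · 2 · 0
2 · 3 · 2 · 3
0 · 3 · 3 · 0
gen 1: 1 · 3 · 3 · 3
3 · 1 · 2 · 2
2 · 2 · 3 · 0
1 · 1 · 2 · 0
2 · 3 · 2 · 3
0 · 3 · 3 · 0
gen 2: 2 · 1 · 1 · 0
3 · 2 · 3 · 3
2 · 2 · 3 · 0
1 · 1 · 2 · 0
2 · 3 · 2 · 3
0 · 3 · 3 · 0
gen 3: 2 · 2 · 1 · 0
3 · 2 · 3 · 3
2 · 2 · 3 · 0
1 · 1 · 2 · 0
2 · 3 · 2 · 3
0 · 3 · 3 · 0
gen 4: 2 · 3 · 1 · 0
3 · 2 · 3 · 3
2 · 2 · 3 · 0
1 · 1 · 2 · 0
2 · 3 · 2 · 3
0 · 3 · 3 · 0
gen 5: 3 · 0 · 2 · 0
3 · 3 · 3 · 3
2 · 2 · 3 · 0
1 · 1 · 2 · 0
2 · 3 · 2 · 3
0 · 3 · 3 · 0
gen 6: 3 · 1 · 2 · 0
3 · 3 · 3 · 3
2 · 2 · 3 · 0
1 · 1 · 2 · 0
2 · 3 · 2 · 3
0 · 3 · 3 · 0
gen 7: 3 · 2 · 2 · 0
3 · 3 · 3 · 3
2 · 2 · 3 · 0
1 · 1 · 2 · 0
2 · 3 · 2 · 3
0 · 3 · 3 · 0
gen 8: 3 · 3 · 2 · 0
3 · 3 · 3 · 3
2 · 2 · 3 · 0
1 · 1 · 2 · 0
2 · 3 · 2 · 3
0 · 3 · 3 · 0
gen 9: 1 · 3 · 0 · 2
2 · 3 · 3 · 0
0 · 1 · 1 · 2
2 · 2 · 3 · 0
2 · 3 · 2 · 3
0 · 3 · 3 · 0
gen 10: 2 · 1 · 2 · 2
3 · 1 · 0 · 1
0 · 2 · 2 · 2
2 · 2 · 3 · 0
2 · 3 · 2 · 3
0 · 3 · 3 · 0
gen 11: 2 · 2 · 2 · 2
3 · 1 · 0 · 1
0 · 2 · 2 · 2
2 · 2 · 3 · 0
2 · 3 · 2 · 3
0 · 3 · 3 · 0
gen 12: 2 · 3 · 2 · 2
3 · 1 · 0 · 1
0 · 2 · 2 · 2
2 · 2 · 3 · 0
2 · 3 · 2 · 3
0 · 3 · 3 · 0
gen 13: 3 · 0 · 3 · 2
3 · 2 · 0 · 1
0 · 2 · 2 · 2
2 · 2 · 3 · 0
2 · 3 · 2 · 3
0 · 3 · 3 · 0
gen 14: 3 · 1 · 3 · 2
3 · 2 · 0 · 1
0 · 2 · 2 · 2
2 · 2 · 3 · 0
2 · 3 · 2 · 3
0 · 3 · 3 · 0

0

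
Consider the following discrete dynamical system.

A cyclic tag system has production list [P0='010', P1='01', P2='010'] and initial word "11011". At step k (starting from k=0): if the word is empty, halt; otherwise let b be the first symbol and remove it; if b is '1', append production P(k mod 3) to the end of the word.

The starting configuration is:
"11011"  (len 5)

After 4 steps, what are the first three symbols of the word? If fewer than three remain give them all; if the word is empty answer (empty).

[0] "11011"  (len 5)
[1] "1011010"  (len 7)
[2] "01101001"  (len 8)
[3] "1101001"  (len 7)
[4] "101001010"  (len 9)

101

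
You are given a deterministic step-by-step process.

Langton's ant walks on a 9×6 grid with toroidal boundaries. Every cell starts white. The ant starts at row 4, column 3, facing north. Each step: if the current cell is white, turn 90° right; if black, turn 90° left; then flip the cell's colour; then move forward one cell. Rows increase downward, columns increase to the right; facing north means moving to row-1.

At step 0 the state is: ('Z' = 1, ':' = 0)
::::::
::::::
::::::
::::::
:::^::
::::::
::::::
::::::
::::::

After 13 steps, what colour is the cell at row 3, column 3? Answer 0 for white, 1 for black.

k=0  ::::::
::::::
::::::
::::::
:::^::
::::::
::::::
::::::
::::::
k=1  ::::::
::::::
::::::
::::::
:::Z>:
::::::
::::::
::::::
::::::
k=2  ::::::
::::::
::::::
::::::
:::ZZ:
::::v:
::::::
::::::
::::::
k=3  ::::::
::::::
::::::
::::::
:::ZZ:
:::<Z:
::::::
::::::
::::::
k=4  ::::::
::::::
::::::
::::::
:::^Z:
:::ZZ:
::::::
::::::
::::::
k=5  ::::::
::::::
::::::
::::::
::<:Z:
:::ZZ:
::::::
::::::
::::::
k=6  ::::::
::::::
::::::
::^:::
::Z:Z:
:::ZZ:
::::::
::::::
::::::
k=7  ::::::
::::::
::::::
::Z>::
::Z:Z:
:::ZZ:
::::::
::::::
::::::
k=8  ::::::
::::::
::::::
::ZZ::
::ZvZ:
:::ZZ:
::::::
::::::
::::::
k=9  ::::::
::::::
::::::
::ZZ::
::<ZZ:
:::ZZ:
::::::
::::::
::::::
k=10  ::::::
::::::
::::::
::ZZ::
:::ZZ:
::vZZ:
::::::
::::::
::::::
k=11  ::::::
::::::
::::::
::ZZ::
:::ZZ:
:<ZZZ:
::::::
::::::
::::::
k=12  ::::::
::::::
::::::
::ZZ::
:^:ZZ:
:ZZZZ:
::::::
::::::
::::::
k=13  ::::::
::::::
::::::
::ZZ::
:Z>ZZ:
:ZZZZ:
::::::
::::::
::::::

1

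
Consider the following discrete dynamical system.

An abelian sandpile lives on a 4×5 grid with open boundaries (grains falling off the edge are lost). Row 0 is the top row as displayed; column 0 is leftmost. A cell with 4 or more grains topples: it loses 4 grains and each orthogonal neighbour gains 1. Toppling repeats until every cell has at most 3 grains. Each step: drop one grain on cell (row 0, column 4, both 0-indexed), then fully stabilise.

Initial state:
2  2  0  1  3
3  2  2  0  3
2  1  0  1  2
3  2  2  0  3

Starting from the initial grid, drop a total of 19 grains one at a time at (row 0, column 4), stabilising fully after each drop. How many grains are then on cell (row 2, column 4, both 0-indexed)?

0) 2  2  0  1  3
3  2  2  0  3
2  1  0  1  2
3  2  2  0  3
1) 2  2  0  2  1
3  2  2  1  0
2  1  0  1  3
3  2  2  0  3
2) 2  2  0  2  2
3  2  2  1  0
2  1  0  1  3
3  2  2  0  3
3) 2  2  0  2  3
3  2  2  1  0
2  1  0  1  3
3  2  2  0  3
4) 2  2  0  3  0
3  2  2  1  1
2  1  0  1  3
3  2  2  0  3
5) 2  2  0  3  1
3  2  2  1  1
2  1  0  1  3
3  2  2  0  3
6) 2  2  0  3  2
3  2  2  1  1
2  1  0  1  3
3  2  2  0  3
7) 2  2  0  3  3
3  2  2  1  1
2  1  0  1  3
3  2  2  0  3
8) 2  2  1  0  1
3  2  2  2  2
2  1  0  1  3
3  2  2  0  3
9) 2  2  1  0  2
3  2  2  2  2
2  1  0  1  3
3  2  2  0  3
10) 2  2  1  0  3
3  2  2  2  2
2  1  0  1  3
3  2  2  0  3
11) 2  2  1  1  0
3  2  2  2  3
2  1  0  1  3
3  2  2  0  3
12) 2  2  1  1  1
3  2  2  2  3
2  1  0  1  3
3  2  2  0  3
13) 2  2  1  1  2
3  2  2  2  3
2  1  0  1  3
3  2  2  0  3
14) 2  2  1  1  3
3  2  2  2  3
2  1  0  1  3
3  2  2  0  3
15) 2  2  1  2  1
3  2  2  3  1
2  1  0  2  1
3  2  2  1  0
16) 2  2  1  2  2
3  2  2  3  1
2  1  0  2  1
3  2  2  1  0
17) 2  2  1  2  3
3  2  2  3  1
2  1  0  2  1
3  2  2  1  0
18) 2  2  1  3  0
3  2  2  3  2
2  1  0  2  1
3  2  2  1  0
19) 2  2  1  3  1
3  2  2  3  2
2  1  0  2  1
3  2  2  1  0

1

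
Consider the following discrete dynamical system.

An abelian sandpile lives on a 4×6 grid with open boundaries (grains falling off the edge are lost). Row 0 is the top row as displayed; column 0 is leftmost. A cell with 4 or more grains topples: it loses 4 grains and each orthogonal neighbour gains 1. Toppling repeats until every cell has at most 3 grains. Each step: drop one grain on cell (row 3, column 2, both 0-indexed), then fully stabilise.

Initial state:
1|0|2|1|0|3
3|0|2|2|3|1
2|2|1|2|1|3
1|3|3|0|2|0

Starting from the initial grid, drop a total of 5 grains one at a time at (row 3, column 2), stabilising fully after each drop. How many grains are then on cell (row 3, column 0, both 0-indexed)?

0) 1|0|2|1|0|3
3|0|2|2|3|1
2|2|1|2|1|3
1|3|3|0|2|0
1) 1|0|2|1|0|3
3|0|2|2|3|1
2|3|2|2|1|3
2|0|1|1|2|0
2) 1|0|2|1|0|3
3|0|2|2|3|1
2|3|2|2|1|3
2|0|2|1|2|0
3) 1|0|2|1|0|3
3|0|2|2|3|1
2|3|2|2|1|3
2|0|3|1|2|0
4) 1|0|2|1|0|3
3|0|2|2|3|1
2|3|3|2|1|3
2|1|0|2|2|0
5) 1|0|2|1|0|3
3|0|2|2|3|1
2|3|3|2|1|3
2|1|1|2|2|0

2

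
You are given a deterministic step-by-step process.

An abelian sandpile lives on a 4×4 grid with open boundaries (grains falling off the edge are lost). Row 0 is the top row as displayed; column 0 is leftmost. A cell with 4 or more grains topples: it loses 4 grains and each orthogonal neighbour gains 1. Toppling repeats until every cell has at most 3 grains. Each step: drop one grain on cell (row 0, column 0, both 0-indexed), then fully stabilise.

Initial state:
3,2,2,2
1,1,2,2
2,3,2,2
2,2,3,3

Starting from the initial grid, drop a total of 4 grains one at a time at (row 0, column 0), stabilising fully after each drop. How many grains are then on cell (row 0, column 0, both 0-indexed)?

0) 3,2,2,2
1,1,2,2
2,3,2,2
2,2,3,3
1) 0,3,2,2
2,1,2,2
2,3,2,2
2,2,3,3
2) 1,3,2,2
2,1,2,2
2,3,2,2
2,2,3,3
3) 2,3,2,2
2,1,2,2
2,3,2,2
2,2,3,3
4) 3,3,2,2
2,1,2,2
2,3,2,2
2,2,3,3

3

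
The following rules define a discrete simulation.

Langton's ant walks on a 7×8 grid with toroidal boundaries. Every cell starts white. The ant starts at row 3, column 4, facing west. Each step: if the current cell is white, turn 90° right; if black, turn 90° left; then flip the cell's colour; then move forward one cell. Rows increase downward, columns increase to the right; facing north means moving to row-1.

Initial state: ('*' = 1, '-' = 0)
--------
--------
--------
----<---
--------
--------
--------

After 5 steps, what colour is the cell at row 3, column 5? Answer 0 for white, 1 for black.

0) --------
--------
--------
----<---
--------
--------
--------
1) --------
--------
----^---
----*---
--------
--------
--------
2) --------
--------
----*>--
----*---
--------
--------
--------
3) --------
--------
----**--
----*v--
--------
--------
--------
4) --------
--------
----**--
----<*--
--------
--------
--------
5) --------
--------
----**--
-----*--
----v---
--------
--------

1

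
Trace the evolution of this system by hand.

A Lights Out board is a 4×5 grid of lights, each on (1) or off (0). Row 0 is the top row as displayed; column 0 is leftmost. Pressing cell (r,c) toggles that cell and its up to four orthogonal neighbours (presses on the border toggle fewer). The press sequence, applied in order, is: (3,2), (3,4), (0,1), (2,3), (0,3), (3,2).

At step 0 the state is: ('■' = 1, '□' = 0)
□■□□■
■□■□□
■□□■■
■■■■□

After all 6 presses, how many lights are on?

13

t=0: □■□□■
■□■□□
■□□■■
■■■■□
t=1: □■□□■
■□■□□
■□■■■
■□□□□
t=2: □■□□■
■□■□□
■□■■□
■□□■■
t=3: ■□■□■
■■■□□
■□■■□
■□□■■
t=4: ■□■□■
■■■■□
■□□□■
■□□□■
t=5: ■□□■□
■■■□□
■□□□■
■□□□■
t=6: ■□□■□
■■■□□
■□■□■
■■■■■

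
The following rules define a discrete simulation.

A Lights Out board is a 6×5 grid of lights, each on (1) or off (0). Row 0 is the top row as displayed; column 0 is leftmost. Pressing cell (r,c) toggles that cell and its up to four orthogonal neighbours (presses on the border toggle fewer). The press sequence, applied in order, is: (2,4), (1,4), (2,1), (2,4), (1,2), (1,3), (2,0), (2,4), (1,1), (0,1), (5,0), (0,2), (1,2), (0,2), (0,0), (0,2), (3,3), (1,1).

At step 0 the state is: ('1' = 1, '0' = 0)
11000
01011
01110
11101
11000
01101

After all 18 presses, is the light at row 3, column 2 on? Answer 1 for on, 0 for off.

0

gen 0: 11000
01011
01110
11101
11000
01101
gen 1: 11000
01010
01101
11100
11000
01101
gen 2: 11001
01001
01100
11100
11000
01101
gen 3: 11001
00001
10000
10100
11000
01101
gen 4: 11001
00000
10011
10101
11000
01101
gen 5: 11101
01110
10111
10101
11000
01101
gen 6: 11111
01001
10101
10101
11000
01101
gen 7: 11111
11001
01101
00101
11000
01101
gen 8: 11111
11000
01110
00100
11000
01101
gen 9: 10111
00100
00110
00100
11000
01101
gen 10: 01011
01100
00110
00100
11000
01101
gen 11: 01011
01100
00110
00100
01000
10101
gen 12: 00101
01000
00110
00100
01000
10101
gen 13: 00001
00110
00010
00100
01000
10101
gen 14: 01111
00010
00010
00100
01000
10101
gen 15: 10111
10010
00010
00100
01000
10101
gen 16: 11001
10110
00010
00100
01000
10101
gen 17: 11001
10110
00000
00011
01010
10101
gen 18: 10001
01010
01000
00011
01010
10101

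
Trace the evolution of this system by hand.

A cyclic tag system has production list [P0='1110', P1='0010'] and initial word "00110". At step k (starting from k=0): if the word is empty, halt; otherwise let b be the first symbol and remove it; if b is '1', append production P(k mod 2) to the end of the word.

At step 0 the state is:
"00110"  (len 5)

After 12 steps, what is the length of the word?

t=0: "00110"  (len 5)
t=1: "0110"  (len 4)
t=2: "110"  (len 3)
t=3: "101110"  (len 6)
t=4: "011100010"  (len 9)
t=5: "11100010"  (len 8)
t=6: "11000100010"  (len 11)
t=7: "10001000101110"  (len 14)
t=8: "00010001011100010"  (len 17)
t=9: "0010001011100010"  (len 16)
t=10: "010001011100010"  (len 15)
t=11: "10001011100010"  (len 14)
t=12: "00010111000100010"  (len 17)

17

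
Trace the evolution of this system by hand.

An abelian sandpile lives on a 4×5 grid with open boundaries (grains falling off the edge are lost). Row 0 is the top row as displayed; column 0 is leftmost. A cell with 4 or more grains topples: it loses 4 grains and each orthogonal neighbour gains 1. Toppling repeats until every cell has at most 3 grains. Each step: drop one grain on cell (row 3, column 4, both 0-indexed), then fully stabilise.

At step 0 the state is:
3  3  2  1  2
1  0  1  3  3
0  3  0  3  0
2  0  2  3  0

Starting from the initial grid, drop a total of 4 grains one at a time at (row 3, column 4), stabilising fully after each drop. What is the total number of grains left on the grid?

32

step 0: 3  3  2  1  2
1  0  1  3  3
0  3  0  3  0
2  0  2  3  0
step 1: 3  3  2  1  2
1  0  1  3  3
0  3  0  3  0
2  0  2  3  1
step 2: 3  3  2  1  2
1  0  1  3  3
0  3  0  3  0
2  0  2  3  2
step 3: 3  3  2  1  2
1  0  1  3  3
0  3  0  3  0
2  0  2  3  3
step 4: 3  3  2  2  3
1  0  2  1  0
0  3  1  1  3
2  0  3  1  1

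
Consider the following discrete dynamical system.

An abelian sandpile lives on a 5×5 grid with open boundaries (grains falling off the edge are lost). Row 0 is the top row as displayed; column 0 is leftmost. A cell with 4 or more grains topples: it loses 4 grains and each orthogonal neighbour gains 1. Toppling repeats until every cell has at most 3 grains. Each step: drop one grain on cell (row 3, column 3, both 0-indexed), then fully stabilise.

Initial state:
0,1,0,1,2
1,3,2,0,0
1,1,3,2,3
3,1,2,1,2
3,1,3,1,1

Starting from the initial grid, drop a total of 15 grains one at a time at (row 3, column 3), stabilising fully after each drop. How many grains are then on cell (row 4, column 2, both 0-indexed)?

[0] 0,1,0,1,2
1,3,2,0,0
1,1,3,2,3
3,1,2,1,2
3,1,3,1,1
[1] 0,1,0,1,2
1,3,2,0,0
1,1,3,2,3
3,1,2,2,2
3,1,3,1,1
[2] 0,1,0,1,2
1,3,2,0,0
1,1,3,2,3
3,1,2,3,2
3,1,3,1,1
[3] 0,1,0,1,2
1,3,2,0,0
1,1,3,3,3
3,1,3,0,3
3,1,3,2,1
[4] 0,1,0,1,2
1,3,2,0,0
1,1,3,3,3
3,1,3,1,3
3,1,3,2,1
[5] 0,1,0,1,2
1,3,2,0,0
1,1,3,3,3
3,1,3,2,3
3,1,3,2,1
[6] 0,1,0,1,2
1,3,2,0,0
1,1,3,3,3
3,1,3,3,3
3,1,3,2,1
[7] 0,1,0,1,2
1,3,3,1,1
1,2,1,3,1
3,2,3,0,2
3,2,1,1,3
[8] 0,1,0,1,2
1,3,3,1,1
1,2,1,3,1
3,2,3,1,2
3,2,1,1,3
[9] 0,1,0,1,2
1,3,3,1,1
1,2,1,3,1
3,2,3,2,2
3,2,1,1,3
[10] 0,1,0,1,2
1,3,3,1,1
1,2,1,3,1
3,2,3,3,2
3,2,1,1,3
[11] 0,1,0,1,2
1,3,3,2,1
1,2,3,0,2
3,3,0,2,3
3,2,2,2,3
[12] 0,1,0,1,2
1,3,3,2,1
1,2,3,0,2
3,3,0,3,3
3,2,2,2,3
[13] 0,1,0,1,2
1,3,3,2,1
1,2,3,1,3
3,3,1,2,1
3,2,3,0,1
[14] 0,1,0,1,2
1,3,3,2,1
1,2,3,1,3
3,3,1,3,1
3,2,3,0,1
[15] 0,1,0,1,2
1,3,3,2,1
1,2,3,2,3
3,3,2,0,2
3,2,3,1,1

3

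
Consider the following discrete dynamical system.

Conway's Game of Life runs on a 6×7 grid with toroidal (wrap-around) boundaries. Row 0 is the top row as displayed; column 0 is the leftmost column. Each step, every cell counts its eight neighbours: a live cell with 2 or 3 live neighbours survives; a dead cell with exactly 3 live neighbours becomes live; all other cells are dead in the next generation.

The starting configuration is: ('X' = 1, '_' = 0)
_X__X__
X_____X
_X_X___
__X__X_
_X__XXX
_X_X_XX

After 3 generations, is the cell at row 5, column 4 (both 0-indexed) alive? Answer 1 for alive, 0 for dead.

t=0: _X__X__
X_____X
_X_X___
__X__X_
_X__XXX
_X_X_XX
t=1: _XX_X__
XXX____
XXX___X
XXXX_XX
_X_X___
_X_X__X
t=2: _______
______X
_____X_
___XXX_
___X_X_
_X_XX__
t=3: _______
_______
_____XX
___X_XX
_____X_
__XXX__

1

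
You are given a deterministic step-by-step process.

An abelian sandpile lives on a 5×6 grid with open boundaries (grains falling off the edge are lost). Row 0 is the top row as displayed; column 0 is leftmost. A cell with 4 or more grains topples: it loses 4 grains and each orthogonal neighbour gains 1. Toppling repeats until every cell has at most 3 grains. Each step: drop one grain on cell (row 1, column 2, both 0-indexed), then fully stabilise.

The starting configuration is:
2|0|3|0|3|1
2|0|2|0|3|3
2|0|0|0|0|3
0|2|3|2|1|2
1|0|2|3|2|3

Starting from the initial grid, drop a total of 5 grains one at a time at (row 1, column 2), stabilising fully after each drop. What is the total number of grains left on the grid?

t=0: 2|0|3|0|3|1
2|0|2|0|3|3
2|0|0|0|0|3
0|2|3|2|1|2
1|0|2|3|2|3
t=1: 2|0|3|0|3|1
2|0|3|0|3|3
2|0|0|0|0|3
0|2|3|2|1|2
1|0|2|3|2|3
t=2: 2|1|0|1|3|1
2|1|1|1|3|3
2|0|1|0|0|3
0|2|3|2|1|2
1|0|2|3|2|3
t=3: 2|1|0|1|3|1
2|1|2|1|3|3
2|0|1|0|0|3
0|2|3|2|1|2
1|0|2|3|2|3
t=4: 2|1|0|1|3|1
2|1|3|1|3|3
2|0|1|0|0|3
0|2|3|2|1|2
1|0|2|3|2|3
t=5: 2|1|1|1|3|1
2|2|0|2|3|3
2|0|2|0|0|3
0|2|3|2|1|2
1|0|2|3|2|3

49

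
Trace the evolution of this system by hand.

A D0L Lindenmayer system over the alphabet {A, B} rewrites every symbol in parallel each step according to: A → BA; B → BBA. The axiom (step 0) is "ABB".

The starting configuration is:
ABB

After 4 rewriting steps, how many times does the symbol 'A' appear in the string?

55

t=0: ABB
t=1: BABBABBA
t=2: BBABABBABBABABBABBABA
t=3: BBABBABABBABABBABBABABBABBABABBABABBABBABABBABBABABBABA
t=4: BBABBABABBABBABABBABABBABBABABBABABBABBABABBABBABABBABABBA…ABABBABBABABBABBABABBABABBABBABABBABBABABBABABBABBABABBABA  (len 144)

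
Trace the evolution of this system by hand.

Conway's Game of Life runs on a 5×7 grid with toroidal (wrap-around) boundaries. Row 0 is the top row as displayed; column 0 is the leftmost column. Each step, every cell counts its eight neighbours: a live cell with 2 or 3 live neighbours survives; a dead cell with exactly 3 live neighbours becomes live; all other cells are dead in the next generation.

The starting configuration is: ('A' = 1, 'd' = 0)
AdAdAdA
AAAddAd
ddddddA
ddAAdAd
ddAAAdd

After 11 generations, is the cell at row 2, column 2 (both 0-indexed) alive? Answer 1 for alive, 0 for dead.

0

t=0: AdAdAdA
AAAddAd
ddddddA
ddAAdAd
ddAAAdd
t=1: AdddAdA
ddAAdAd
AddAAAA
ddAddAd
ddddddA
t=2: AddAAdA
dAAdddd
dAddddd
AddAddd
AdddddA
t=3: ddAAdAA
dAAAddd
AAddddd
AAddddA
dAdAAAd
t=4: AddddAA
dddAAdA
ddddddA
ddddAAA
dAdAddd
t=5: AdAAdAA
ddddAdd
AddAddA
AdddAAA
ddddddd
t=6: dddAAAA
dAAdAdd
AddAddd
AdddAAd
dAdAddd
t=7: AAdddAd
AAAdddA
AdAAdAA
AAAAAdA
AdAAddd
t=8: dddAddd
dddAAdd
ddddddd
ddddddd
dddddAd
t=9: dddAddd
dddAAdd
ddddddd
ddddddd
ddddddd
t=10: dddAAdd
dddAAdd
ddddddd
ddddddd
ddddddd
t=11: dddAAdd
dddAAdd
ddddddd
ddddddd
ddddddd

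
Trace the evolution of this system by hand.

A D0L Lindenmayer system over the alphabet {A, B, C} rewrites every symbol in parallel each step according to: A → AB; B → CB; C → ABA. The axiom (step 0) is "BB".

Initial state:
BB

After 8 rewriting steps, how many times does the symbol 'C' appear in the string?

t=0: BB
t=1: CBCB
t=2: ABACBABACB
t=3: ABCBABABACBABCBABABACB
t=4: ABCBABACBABCBABCBABABACBABCBABACBABCBABCBABABACB
t=5: ABCBABACBABCBABABACBABCBABACBABCBABACBABCBABCBABABACBABCBABACBABCBABABACBABCBABACBABCBABACBABCBABCBABABACB
t=6: ABCBABACBABCBABABACBABCBABACBABCBABCBABABACBABCBABACBABCBA…ABACBABCBABACBABCBABABACBABCBABACBABCBABACBABCBABCBABABACB  (len 234)
t=7: ABCBABACBABCBABABACBABCBABACBABCBABCBABABACBABCBABACBABCBA…ABACBABCBABACBABCBABABACBABCBABACBABCBABACBABCBABCBABABACB  (len 516)
t=8: ABCBABACBABCBABABACBABCBABACBABCBABCBABABACBABCBABACBABCBA…ABACBABCBABACBABCBABABACBABCBABACBABCBABACBABCBABCBABABACB  (len 1138)

234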